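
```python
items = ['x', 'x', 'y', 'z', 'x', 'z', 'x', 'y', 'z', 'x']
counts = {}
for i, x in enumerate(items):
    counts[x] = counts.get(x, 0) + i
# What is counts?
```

Initial: counts = {}, items = ['x', 'x', 'y', 'z', 'x', 'z', 'x', 'y', 'z', 'x']
i=0, x='x': counts = {'x': 0}
i=1, x='x': counts = {'x': 1}
i=2, x='y': counts = {'x': 1, 'y': 2}
i=3, x='z': counts = {'x': 1, 'y': 2, 'z': 3}
i=4, x='x': counts = {'x': 5, 'y': 2, 'z': 3}
i=5, x='z': counts = {'x': 5, 'y': 2, 'z': 8}
i=6, x='x': counts = {'x': 11, 'y': 2, 'z': 8}
i=7, x='y': counts = {'x': 11, 'y': 9, 'z': 8}
i=8, x='z': counts = {'x': 11, 'y': 9, 'z': 16}
i=9, x='x': counts = {'x': 20, 'y': 9, 'z': 16}

{'x': 20, 'y': 9, 'z': 16}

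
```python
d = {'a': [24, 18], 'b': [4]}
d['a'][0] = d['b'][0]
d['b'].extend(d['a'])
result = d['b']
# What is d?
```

After line 1: d = {'a': [24, 18], 'b': [4]}
After line 2 (a[0] = b[0] = 4): d = {'a': [4, 18], 'b': [4]}
After line 3 (b.extend(a) appends [4, 18]): d = {'a': [4, 18], 'b': [4, 4, 18]}
After line 4: result = d['b'] = [4, 4, 18]

{'a': [4, 18], 'b': [4, 4, 18]}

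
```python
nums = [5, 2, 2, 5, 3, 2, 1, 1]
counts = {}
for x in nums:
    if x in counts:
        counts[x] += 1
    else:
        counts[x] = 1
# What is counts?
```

Initial: counts = {}, nums = [5, 2, 2, 5, 3, 2, 1, 1]
See 5: counts = {5: 1}
See 2: counts = {5: 1, 2: 1}
See 2: counts = {5: 1, 2: 2}
See 5: counts = {5: 2, 2: 2}
See 3: counts = {5: 2, 2: 2, 3: 1}
See 2: counts = {5: 2, 2: 3, 3: 1}
See 1: counts = {5: 2, 2: 3, 3: 1, 1: 1}
See 1: counts = {5: 2, 2: 3, 3: 1, 1: 2}

{5: 2, 2: 3, 3: 1, 1: 2}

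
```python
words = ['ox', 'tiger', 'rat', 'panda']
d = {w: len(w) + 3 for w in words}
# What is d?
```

{'ox': 5, 'tiger': 8, 'rat': 6, 'panda': 8}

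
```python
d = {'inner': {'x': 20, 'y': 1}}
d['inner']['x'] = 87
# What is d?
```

After line 1: d = {'inner': {'x': 20, 'y': 1}}
After line 2 (inner x overwritten): d = {'inner': {'x': 87, 'y': 1}}

{'inner': {'x': 87, 'y': 1}}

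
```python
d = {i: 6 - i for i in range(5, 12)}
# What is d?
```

{5: 1, 6: 0, 7: -1, 8: -2, 9: -3, 10: -4, 11: -5}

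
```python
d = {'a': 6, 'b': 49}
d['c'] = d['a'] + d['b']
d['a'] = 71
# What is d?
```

After line 1: d = {'a': 6, 'b': 49}
After line 2 (d['c'] = 6 + 49): d = {'a': 6, 'b': 49, 'c': 55}
After line 3: d = {'a': 71, 'b': 49, 'c': 55}

{'a': 71, 'b': 49, 'c': 55}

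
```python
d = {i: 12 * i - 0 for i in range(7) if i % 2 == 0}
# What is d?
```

{0: 0, 2: 24, 4: 48, 6: 72}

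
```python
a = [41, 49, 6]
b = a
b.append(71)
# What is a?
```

After line 1: a = [41, 49, 6]
After line 2 (b = a is an alias, same object): a = [41, 49, 6], b = [41, 49, 6]
After line 3 (b.append mutates the shared list): a = [41, 49, 6, 71], b = [41, 49, 6, 71]

[41, 49, 6, 71]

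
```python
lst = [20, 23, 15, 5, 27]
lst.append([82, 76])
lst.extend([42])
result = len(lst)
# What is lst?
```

After line 1: lst = [20, 23, 15, 5, 27]
After line 2 (append adds [82, 76] as single element): lst = [20, 23, 15, 5, 27, [82, 76]]
After line 3 (extend unpacks [42], adds 42): lst = [20, 23, 15, 5, 27, [82, 76], 42]
After line 4: result = len(lst) = 7

[20, 23, 15, 5, 27, [82, 76], 42]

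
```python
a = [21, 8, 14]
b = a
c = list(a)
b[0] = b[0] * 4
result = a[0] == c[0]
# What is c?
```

After line 1: a = [21, 8, 14]
After line 2 (b = a, alias): a = [21, 8, 14], b = [21, 8, 14]
After line 3 (c = list(a) is a copy, new object): c = [21, 8, 14]
After line 4 (b[0] = 21 * 4 = 84; mutates shared a/b): a = b = [84, 8, 14], c = [21, 8, 14]
After line 5 (a[0] = 84, c[0] = 21; result = False)

[21, 8, 14]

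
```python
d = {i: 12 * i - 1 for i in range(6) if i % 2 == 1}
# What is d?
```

{1: 11, 3: 35, 5: 59}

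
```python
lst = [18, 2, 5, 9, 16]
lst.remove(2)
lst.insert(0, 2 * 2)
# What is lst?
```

After line 1: lst = [18, 2, 5, 9, 16]
After line 2 (remove first 2): lst = [18, 5, 9, 16]
After line 3 (insert 4 at index 0): lst = [4, 18, 5, 9, 16]

[4, 18, 5, 9, 16]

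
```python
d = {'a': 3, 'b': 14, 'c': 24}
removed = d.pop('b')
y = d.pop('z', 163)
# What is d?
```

After line 1: d = {'a': 3, 'b': 14, 'c': 24}
After line 2 (pop 'b' returns 14): d = {'a': 3, 'c': 24}, removed = 14
After line 3 (pop 'z' missing, returns default 163): d = {'a': 3, 'c': 24}, y = 163

{'a': 3, 'c': 24}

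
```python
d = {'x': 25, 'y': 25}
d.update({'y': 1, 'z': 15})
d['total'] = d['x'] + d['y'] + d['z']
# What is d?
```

After line 1: d = {'x': 25, 'y': 25}
After line 2 (y overwritten, z added): d = {'x': 25, 'y': 1, 'z': 15}
After line 3 (total = 25 + 1 + 15 = 41): d = {'x': 25, 'y': 1, 'z': 15, 'total': 41}

{'x': 25, 'y': 1, 'z': 15, 'total': 41}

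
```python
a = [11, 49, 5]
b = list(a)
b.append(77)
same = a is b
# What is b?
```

After line 1: a = [11, 49, 5]
After line 2 (b = list(a) is a shallow copy, new object): a = [11, 49, 5], b = [11, 49, 5]
After line 3 (append only mutates b): a = [11, 49, 5], b = [11, 49, 5, 77]
After line 4 (same = a is b; different objects -> False): same = False

[11, 49, 5, 77]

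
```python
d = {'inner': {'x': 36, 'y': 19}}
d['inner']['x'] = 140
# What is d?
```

After line 1: d = {'inner': {'x': 36, 'y': 19}}
After line 2 (inner x overwritten): d = {'inner': {'x': 140, 'y': 19}}

{'inner': {'x': 140, 'y': 19}}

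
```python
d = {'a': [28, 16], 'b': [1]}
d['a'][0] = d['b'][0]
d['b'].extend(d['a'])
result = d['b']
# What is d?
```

After line 1: d = {'a': [28, 16], 'b': [1]}
After line 2 (a[0] = b[0] = 1): d = {'a': [1, 16], 'b': [1]}
After line 3 (b.extend(a) appends [1, 16]): d = {'a': [1, 16], 'b': [1, 1, 16]}
After line 4: result = d['b'] = [1, 1, 16]

{'a': [1, 16], 'b': [1, 1, 16]}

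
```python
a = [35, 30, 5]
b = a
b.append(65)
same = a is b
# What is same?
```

After line 1: a = [35, 30, 5]
After line 2 (b = a is an alias, same object): a = [35, 30, 5], b = [35, 30, 5]
After line 3 (b.append mutates the shared list): a = [35, 30, 5, 65], b = [35, 30, 5, 65]
After line 4 (same = a is b; same object -> True): same = True

True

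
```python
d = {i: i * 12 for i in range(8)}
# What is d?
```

{0: 0, 1: 12, 2: 24, 3: 36, 4: 48, 5: 60, 6: 72, 7: 84}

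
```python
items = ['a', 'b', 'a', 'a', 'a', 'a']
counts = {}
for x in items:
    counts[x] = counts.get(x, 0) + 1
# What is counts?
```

Initial: counts = {}, items = ['a', 'b', 'a', 'a', 'a', 'a']
See 'a': counts = {'a': 1}
See 'b': counts = {'a': 1, 'b': 1}
See 'a': counts = {'a': 2, 'b': 1}
See 'a': counts = {'a': 3, 'b': 1}
See 'a': counts = {'a': 4, 'b': 1}
See 'a': counts = {'a': 5, 'b': 1}

{'a': 5, 'b': 1}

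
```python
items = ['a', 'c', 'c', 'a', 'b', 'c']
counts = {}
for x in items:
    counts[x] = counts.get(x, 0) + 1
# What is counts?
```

Initial: counts = {}, items = ['a', 'c', 'c', 'a', 'b', 'c']
See 'a': counts = {'a': 1}
See 'c': counts = {'a': 1, 'c': 1}
See 'c': counts = {'a': 1, 'c': 2}
See 'a': counts = {'a': 2, 'c': 2}
See 'b': counts = {'a': 2, 'c': 2, 'b': 1}
See 'c': counts = {'a': 2, 'c': 3, 'b': 1}

{'a': 2, 'c': 3, 'b': 1}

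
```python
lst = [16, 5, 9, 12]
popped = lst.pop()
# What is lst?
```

[16, 5, 9]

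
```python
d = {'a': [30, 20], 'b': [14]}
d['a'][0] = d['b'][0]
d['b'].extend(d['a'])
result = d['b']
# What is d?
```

After line 1: d = {'a': [30, 20], 'b': [14]}
After line 2 (a[0] = b[0] = 14): d = {'a': [14, 20], 'b': [14]}
After line 3 (b.extend(a) appends [14, 20]): d = {'a': [14, 20], 'b': [14, 14, 20]}
After line 4: result = d['b'] = [14, 14, 20]

{'a': [14, 20], 'b': [14, 14, 20]}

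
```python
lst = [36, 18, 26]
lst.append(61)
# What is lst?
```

[36, 18, 26, 61]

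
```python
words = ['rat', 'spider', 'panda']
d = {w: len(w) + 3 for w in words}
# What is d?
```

{'rat': 6, 'spider': 9, 'panda': 8}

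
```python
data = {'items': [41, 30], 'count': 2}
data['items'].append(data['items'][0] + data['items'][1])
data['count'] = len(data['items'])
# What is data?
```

After line 1: data = {'items': [41, 30], 'count': 2}
After line 2 (append 41 + 30 = 71): data = {'items': [41, 30, 71], 'count': 2}
After line 3 (count = len(items) = 3): data = {'items': [41, 30, 71], 'count': 3}

{'items': [41, 30, 71], 'count': 3}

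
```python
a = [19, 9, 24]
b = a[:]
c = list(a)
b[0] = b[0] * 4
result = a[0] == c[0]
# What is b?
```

After line 1: a = [19, 9, 24]
After line 2 (b = a[:], copy): a = [19, 9, 24], b = [19, 9, 24]
After line 3 (c = list(a) is a copy, new object): c = [19, 9, 24]
After line 4 (b[0] = 19 * 4 = 76; only b mutates (copy)): a = [19, 9, 24], b = [76, 9, 24], c = [19, 9, 24]
After line 5 (a[0] = 19, c[0] = 19; result = True)

[76, 9, 24]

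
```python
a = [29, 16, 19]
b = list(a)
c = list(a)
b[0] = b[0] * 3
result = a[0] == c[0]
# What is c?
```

After line 1: a = [29, 16, 19]
After line 2 (b = list(a), copy): a = [29, 16, 19], b = [29, 16, 19]
After line 3 (c = list(a) is a copy, new object): c = [29, 16, 19]
After line 4 (b[0] = 29 * 3 = 87; only b mutates (copy)): a = [29, 16, 19], b = [87, 16, 19], c = [29, 16, 19]
After line 5 (a[0] = 29, c[0] = 29; result = True)

[29, 16, 19]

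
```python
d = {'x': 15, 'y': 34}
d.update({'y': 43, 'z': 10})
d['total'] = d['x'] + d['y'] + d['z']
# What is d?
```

After line 1: d = {'x': 15, 'y': 34}
After line 2 (y overwritten, z added): d = {'x': 15, 'y': 43, 'z': 10}
After line 3 (total = 15 + 43 + 10 = 68): d = {'x': 15, 'y': 43, 'z': 10, 'total': 68}

{'x': 15, 'y': 43, 'z': 10, 'total': 68}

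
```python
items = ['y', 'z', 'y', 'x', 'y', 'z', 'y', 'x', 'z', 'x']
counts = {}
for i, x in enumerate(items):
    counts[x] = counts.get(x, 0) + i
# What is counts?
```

Initial: counts = {}, items = ['y', 'z', 'y', 'x', 'y', 'z', 'y', 'x', 'z', 'x']
i=0, x='y': counts = {'y': 0}
i=1, x='z': counts = {'y': 0, 'z': 1}
i=2, x='y': counts = {'y': 2, 'z': 1}
i=3, x='x': counts = {'y': 2, 'z': 1, 'x': 3}
i=4, x='y': counts = {'y': 6, 'z': 1, 'x': 3}
i=5, x='z': counts = {'y': 6, 'z': 6, 'x': 3}
i=6, x='y': counts = {'y': 12, 'z': 6, 'x': 3}
i=7, x='x': counts = {'y': 12, 'z': 6, 'x': 10}
i=8, x='z': counts = {'y': 12, 'z': 14, 'x': 10}
i=9, x='x': counts = {'y': 12, 'z': 14, 'x': 19}

{'y': 12, 'z': 14, 'x': 19}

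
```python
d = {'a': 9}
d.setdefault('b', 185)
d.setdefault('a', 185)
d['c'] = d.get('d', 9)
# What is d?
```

After line 1: d = {'a': 9}
After line 2 (setdefault adds 'b'=185): d = {'a': 9, 'b': 185}
After line 3 (setdefault 'a' no-op, already exists): d = {'a': 9, 'b': 185}
After line 4 (get('d', 9) returns default since 'd' not in d): d = {'a': 9, 'b': 185, 'c': 9}

{'a': 9, 'b': 185, 'c': 9}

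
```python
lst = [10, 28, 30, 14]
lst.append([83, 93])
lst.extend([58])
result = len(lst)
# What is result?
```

After line 1: lst = [10, 28, 30, 14]
After line 2 (append adds [83, 93] as single element): lst = [10, 28, 30, 14, [83, 93]]
After line 3 (extend unpacks [58], adds 58): lst = [10, 28, 30, 14, [83, 93], 58]
After line 4: result = len(lst) = 6

6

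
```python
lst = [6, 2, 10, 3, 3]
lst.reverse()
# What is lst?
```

[3, 3, 10, 2, 6]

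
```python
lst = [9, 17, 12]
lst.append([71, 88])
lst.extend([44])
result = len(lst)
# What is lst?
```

After line 1: lst = [9, 17, 12]
After line 2 (append adds [71, 88] as single element): lst = [9, 17, 12, [71, 88]]
After line 3 (extend unpacks [44], adds 44): lst = [9, 17, 12, [71, 88], 44]
After line 4: result = len(lst) = 5

[9, 17, 12, [71, 88], 44]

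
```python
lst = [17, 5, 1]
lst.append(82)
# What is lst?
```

[17, 5, 1, 82]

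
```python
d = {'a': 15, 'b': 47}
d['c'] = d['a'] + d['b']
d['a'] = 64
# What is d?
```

After line 1: d = {'a': 15, 'b': 47}
After line 2 (d['c'] = 15 + 47): d = {'a': 15, 'b': 47, 'c': 62}
After line 3: d = {'a': 64, 'b': 47, 'c': 62}

{'a': 64, 'b': 47, 'c': 62}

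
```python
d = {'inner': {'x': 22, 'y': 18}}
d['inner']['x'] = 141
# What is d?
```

After line 1: d = {'inner': {'x': 22, 'y': 18}}
After line 2 (inner x overwritten): d = {'inner': {'x': 141, 'y': 18}}

{'inner': {'x': 141, 'y': 18}}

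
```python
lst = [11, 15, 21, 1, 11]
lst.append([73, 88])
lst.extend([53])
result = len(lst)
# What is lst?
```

After line 1: lst = [11, 15, 21, 1, 11]
After line 2 (append adds [73, 88] as single element): lst = [11, 15, 21, 1, 11, [73, 88]]
After line 3 (extend unpacks [53], adds 53): lst = [11, 15, 21, 1, 11, [73, 88], 53]
After line 4: result = len(lst) = 7

[11, 15, 21, 1, 11, [73, 88], 53]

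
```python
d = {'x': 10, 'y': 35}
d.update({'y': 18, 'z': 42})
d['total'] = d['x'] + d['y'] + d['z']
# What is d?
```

After line 1: d = {'x': 10, 'y': 35}
After line 2 (y overwritten, z added): d = {'x': 10, 'y': 18, 'z': 42}
After line 3 (total = 10 + 18 + 42 = 70): d = {'x': 10, 'y': 18, 'z': 42, 'total': 70}

{'x': 10, 'y': 18, 'z': 42, 'total': 70}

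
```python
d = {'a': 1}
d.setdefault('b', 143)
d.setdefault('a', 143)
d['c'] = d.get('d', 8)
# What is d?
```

After line 1: d = {'a': 1}
After line 2 (setdefault adds 'b'=143): d = {'a': 1, 'b': 143}
After line 3 (setdefault 'a' no-op, already exists): d = {'a': 1, 'b': 143}
After line 4 (get('d', 8) returns default since 'd' not in d): d = {'a': 1, 'b': 143, 'c': 8}

{'a': 1, 'b': 143, 'c': 8}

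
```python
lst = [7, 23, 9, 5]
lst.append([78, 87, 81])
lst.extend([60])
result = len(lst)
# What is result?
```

After line 1: lst = [7, 23, 9, 5]
After line 2 (append adds [78, 87, 81] as single element): lst = [7, 23, 9, 5, [78, 87, 81]]
After line 3 (extend unpacks [60], adds 60): lst = [7, 23, 9, 5, [78, 87, 81], 60]
After line 4: result = len(lst) = 6

6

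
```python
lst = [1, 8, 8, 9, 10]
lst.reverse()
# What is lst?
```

[10, 9, 8, 8, 1]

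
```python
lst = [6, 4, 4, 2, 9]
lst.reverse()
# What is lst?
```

[9, 2, 4, 4, 6]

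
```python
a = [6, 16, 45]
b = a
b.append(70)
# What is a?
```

After line 1: a = [6, 16, 45]
After line 2 (b = a is an alias, same object): a = [6, 16, 45], b = [6, 16, 45]
After line 3 (b.append mutates the shared list): a = [6, 16, 45, 70], b = [6, 16, 45, 70]

[6, 16, 45, 70]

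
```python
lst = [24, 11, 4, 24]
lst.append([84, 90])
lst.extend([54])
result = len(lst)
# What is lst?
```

After line 1: lst = [24, 11, 4, 24]
After line 2 (append adds [84, 90] as single element): lst = [24, 11, 4, 24, [84, 90]]
After line 3 (extend unpacks [54], adds 54): lst = [24, 11, 4, 24, [84, 90], 54]
After line 4: result = len(lst) = 6

[24, 11, 4, 24, [84, 90], 54]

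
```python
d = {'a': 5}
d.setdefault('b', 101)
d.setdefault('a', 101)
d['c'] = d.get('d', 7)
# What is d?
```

After line 1: d = {'a': 5}
After line 2 (setdefault adds 'b'=101): d = {'a': 5, 'b': 101}
After line 3 (setdefault 'a' no-op, already exists): d = {'a': 5, 'b': 101}
After line 4 (get('d', 7) returns default since 'd' not in d): d = {'a': 5, 'b': 101, 'c': 7}

{'a': 5, 'b': 101, 'c': 7}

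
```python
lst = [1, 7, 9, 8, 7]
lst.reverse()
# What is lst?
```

[7, 8, 9, 7, 1]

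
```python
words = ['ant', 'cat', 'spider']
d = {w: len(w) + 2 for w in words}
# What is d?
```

{'ant': 5, 'cat': 5, 'spider': 8}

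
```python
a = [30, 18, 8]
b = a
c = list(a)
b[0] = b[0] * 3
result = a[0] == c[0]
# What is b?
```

After line 1: a = [30, 18, 8]
After line 2 (b = a, alias): a = [30, 18, 8], b = [30, 18, 8]
After line 3 (c = list(a) is a copy, new object): c = [30, 18, 8]
After line 4 (b[0] = 30 * 3 = 90; mutates shared a/b): a = b = [90, 18, 8], c = [30, 18, 8]
After line 5 (a[0] = 90, c[0] = 30; result = False)

[90, 18, 8]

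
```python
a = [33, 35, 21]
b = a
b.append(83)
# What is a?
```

After line 1: a = [33, 35, 21]
After line 2 (b = a is an alias, same object): a = [33, 35, 21], b = [33, 35, 21]
After line 3 (b.append mutates the shared list): a = [33, 35, 21, 83], b = [33, 35, 21, 83]

[33, 35, 21, 83]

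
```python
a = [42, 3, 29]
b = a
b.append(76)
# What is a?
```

After line 1: a = [42, 3, 29]
After line 2 (b = a is an alias, same object): a = [42, 3, 29], b = [42, 3, 29]
After line 3 (b.append mutates the shared list): a = [42, 3, 29, 76], b = [42, 3, 29, 76]

[42, 3, 29, 76]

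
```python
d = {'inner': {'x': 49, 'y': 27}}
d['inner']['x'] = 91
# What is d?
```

After line 1: d = {'inner': {'x': 49, 'y': 27}}
After line 2 (inner x overwritten): d = {'inner': {'x': 91, 'y': 27}}

{'inner': {'x': 91, 'y': 27}}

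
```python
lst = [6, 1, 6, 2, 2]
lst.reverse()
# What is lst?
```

[2, 2, 6, 1, 6]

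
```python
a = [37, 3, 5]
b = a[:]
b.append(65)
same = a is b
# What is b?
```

After line 1: a = [37, 3, 5]
After line 2 (b = a[:] is a shallow copy, new object): a = [37, 3, 5], b = [37, 3, 5]
After line 3 (append only mutates b): a = [37, 3, 5], b = [37, 3, 5, 65]
After line 4 (same = a is b; different objects -> False): same = False

[37, 3, 5, 65]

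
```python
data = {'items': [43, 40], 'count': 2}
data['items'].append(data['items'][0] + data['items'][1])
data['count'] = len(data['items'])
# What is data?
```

After line 1: data = {'items': [43, 40], 'count': 2}
After line 2 (append 43 + 40 = 83): data = {'items': [43, 40, 83], 'count': 2}
After line 3 (count = len(items) = 3): data = {'items': [43, 40, 83], 'count': 3}

{'items': [43, 40, 83], 'count': 3}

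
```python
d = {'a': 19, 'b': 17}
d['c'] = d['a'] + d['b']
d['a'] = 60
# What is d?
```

After line 1: d = {'a': 19, 'b': 17}
After line 2 (d['c'] = 19 + 17): d = {'a': 19, 'b': 17, 'c': 36}
After line 3: d = {'a': 60, 'b': 17, 'c': 36}

{'a': 60, 'b': 17, 'c': 36}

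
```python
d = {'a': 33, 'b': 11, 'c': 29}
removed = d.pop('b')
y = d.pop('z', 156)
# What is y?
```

After line 1: d = {'a': 33, 'b': 11, 'c': 29}
After line 2 (pop 'b' returns 11): d = {'a': 33, 'c': 29}, removed = 11
After line 3 (pop 'z' missing, returns default 156): d = {'a': 33, 'c': 29}, y = 156

156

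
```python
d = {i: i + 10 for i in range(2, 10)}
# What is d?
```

{2: 12, 3: 13, 4: 14, 5: 15, 6: 16, 7: 17, 8: 18, 9: 19}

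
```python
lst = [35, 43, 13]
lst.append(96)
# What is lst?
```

[35, 43, 13, 96]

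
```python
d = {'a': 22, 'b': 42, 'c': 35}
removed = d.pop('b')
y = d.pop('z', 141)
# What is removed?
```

After line 1: d = {'a': 22, 'b': 42, 'c': 35}
After line 2 (pop 'b' returns 42): d = {'a': 22, 'c': 35}, removed = 42
After line 3 (pop 'z' missing, returns default 141): d = {'a': 22, 'c': 35}, y = 141

42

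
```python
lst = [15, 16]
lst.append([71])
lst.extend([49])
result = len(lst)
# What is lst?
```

After line 1: lst = [15, 16]
After line 2 (append adds [71] as single element): lst = [15, 16, [71]]
After line 3 (extend unpacks [49], adds 49): lst = [15, 16, [71], 49]
After line 4: result = len(lst) = 4

[15, 16, [71], 49]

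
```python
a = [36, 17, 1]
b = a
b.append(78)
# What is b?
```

After line 1: a = [36, 17, 1]
After line 2 (b = a is an alias, same object): a = [36, 17, 1], b = [36, 17, 1]
After line 3 (b.append mutates the shared list): a = [36, 17, 1, 78], b = [36, 17, 1, 78]

[36, 17, 1, 78]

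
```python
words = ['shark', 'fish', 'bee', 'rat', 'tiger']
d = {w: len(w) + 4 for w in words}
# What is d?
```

{'shark': 9, 'fish': 8, 'bee': 7, 'rat': 7, 'tiger': 9}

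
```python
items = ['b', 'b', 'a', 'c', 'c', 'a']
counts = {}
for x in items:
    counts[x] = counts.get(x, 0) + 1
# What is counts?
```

Initial: counts = {}, items = ['b', 'b', 'a', 'c', 'c', 'a']
See 'b': counts = {'b': 1}
See 'b': counts = {'b': 2}
See 'a': counts = {'b': 2, 'a': 1}
See 'c': counts = {'b': 2, 'a': 1, 'c': 1}
See 'c': counts = {'b': 2, 'a': 1, 'c': 2}
See 'a': counts = {'b': 2, 'a': 2, 'c': 2}

{'b': 2, 'a': 2, 'c': 2}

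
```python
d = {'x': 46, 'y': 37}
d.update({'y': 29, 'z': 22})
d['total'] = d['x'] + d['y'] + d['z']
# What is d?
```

After line 1: d = {'x': 46, 'y': 37}
After line 2 (y overwritten, z added): d = {'x': 46, 'y': 29, 'z': 22}
After line 3 (total = 46 + 29 + 22 = 97): d = {'x': 46, 'y': 29, 'z': 22, 'total': 97}

{'x': 46, 'y': 29, 'z': 22, 'total': 97}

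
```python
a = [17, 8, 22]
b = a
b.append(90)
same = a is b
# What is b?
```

After line 1: a = [17, 8, 22]
After line 2 (b = a is an alias, same object): a = [17, 8, 22], b = [17, 8, 22]
After line 3 (b.append mutates the shared list): a = [17, 8, 22, 90], b = [17, 8, 22, 90]
After line 4 (same = a is b; same object -> True): same = True

[17, 8, 22, 90]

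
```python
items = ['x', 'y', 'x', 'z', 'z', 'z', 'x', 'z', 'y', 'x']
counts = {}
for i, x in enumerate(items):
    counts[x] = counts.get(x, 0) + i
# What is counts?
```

Initial: counts = {}, items = ['x', 'y', 'x', 'z', 'z', 'z', 'x', 'z', 'y', 'x']
i=0, x='x': counts = {'x': 0}
i=1, x='y': counts = {'x': 0, 'y': 1}
i=2, x='x': counts = {'x': 2, 'y': 1}
i=3, x='z': counts = {'x': 2, 'y': 1, 'z': 3}
i=4, x='z': counts = {'x': 2, 'y': 1, 'z': 7}
i=5, x='z': counts = {'x': 2, 'y': 1, 'z': 12}
i=6, x='x': counts = {'x': 8, 'y': 1, 'z': 12}
i=7, x='z': counts = {'x': 8, 'y': 1, 'z': 19}
i=8, x='y': counts = {'x': 8, 'y': 9, 'z': 19}
i=9, x='x': counts = {'x': 17, 'y': 9, 'z': 19}

{'x': 17, 'y': 9, 'z': 19}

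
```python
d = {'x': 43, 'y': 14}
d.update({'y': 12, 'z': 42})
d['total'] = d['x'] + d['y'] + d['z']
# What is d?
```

After line 1: d = {'x': 43, 'y': 14}
After line 2 (y overwritten, z added): d = {'x': 43, 'y': 12, 'z': 42}
After line 3 (total = 43 + 12 + 42 = 97): d = {'x': 43, 'y': 12, 'z': 42, 'total': 97}

{'x': 43, 'y': 12, 'z': 42, 'total': 97}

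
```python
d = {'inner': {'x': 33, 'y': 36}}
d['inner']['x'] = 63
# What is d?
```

After line 1: d = {'inner': {'x': 33, 'y': 36}}
After line 2 (inner x overwritten): d = {'inner': {'x': 63, 'y': 36}}

{'inner': {'x': 63, 'y': 36}}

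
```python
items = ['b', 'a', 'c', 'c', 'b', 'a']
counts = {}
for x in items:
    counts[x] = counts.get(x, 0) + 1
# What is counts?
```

Initial: counts = {}, items = ['b', 'a', 'c', 'c', 'b', 'a']
See 'b': counts = {'b': 1}
See 'a': counts = {'b': 1, 'a': 1}
See 'c': counts = {'b': 1, 'a': 1, 'c': 1}
See 'c': counts = {'b': 1, 'a': 1, 'c': 2}
See 'b': counts = {'b': 2, 'a': 1, 'c': 2}
See 'a': counts = {'b': 2, 'a': 2, 'c': 2}

{'b': 2, 'a': 2, 'c': 2}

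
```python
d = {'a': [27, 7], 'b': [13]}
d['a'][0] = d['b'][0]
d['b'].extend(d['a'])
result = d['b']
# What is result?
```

After line 1: d = {'a': [27, 7], 'b': [13]}
After line 2 (a[0] = b[0] = 13): d = {'a': [13, 7], 'b': [13]}
After line 3 (b.extend(a) appends [13, 7]): d = {'a': [13, 7], 'b': [13, 13, 7]}
After line 4: result = d['b'] = [13, 13, 7]

[13, 13, 7]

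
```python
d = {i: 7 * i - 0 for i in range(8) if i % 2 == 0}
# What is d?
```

{0: 0, 2: 14, 4: 28, 6: 42}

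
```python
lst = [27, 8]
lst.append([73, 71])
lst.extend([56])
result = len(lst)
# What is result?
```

After line 1: lst = [27, 8]
After line 2 (append adds [73, 71] as single element): lst = [27, 8, [73, 71]]
After line 3 (extend unpacks [56], adds 56): lst = [27, 8, [73, 71], 56]
After line 4: result = len(lst) = 4

4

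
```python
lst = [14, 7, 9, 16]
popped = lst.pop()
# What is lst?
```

[14, 7, 9]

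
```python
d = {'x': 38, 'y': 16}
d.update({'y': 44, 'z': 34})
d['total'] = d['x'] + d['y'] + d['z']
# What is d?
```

After line 1: d = {'x': 38, 'y': 16}
After line 2 (y overwritten, z added): d = {'x': 38, 'y': 44, 'z': 34}
After line 3 (total = 38 + 44 + 34 = 116): d = {'x': 38, 'y': 44, 'z': 34, 'total': 116}

{'x': 38, 'y': 44, 'z': 34, 'total': 116}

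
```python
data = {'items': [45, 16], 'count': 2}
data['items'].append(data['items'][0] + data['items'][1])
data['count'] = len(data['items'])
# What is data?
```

After line 1: data = {'items': [45, 16], 'count': 2}
After line 2 (append 45 + 16 = 61): data = {'items': [45, 16, 61], 'count': 2}
After line 3 (count = len(items) = 3): data = {'items': [45, 16, 61], 'count': 3}

{'items': [45, 16, 61], 'count': 3}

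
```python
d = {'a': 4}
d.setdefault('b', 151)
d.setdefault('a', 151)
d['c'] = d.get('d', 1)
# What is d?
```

After line 1: d = {'a': 4}
After line 2 (setdefault adds 'b'=151): d = {'a': 4, 'b': 151}
After line 3 (setdefault 'a' no-op, already exists): d = {'a': 4, 'b': 151}
After line 4 (get('d', 1) returns default since 'd' not in d): d = {'a': 4, 'b': 151, 'c': 1}

{'a': 4, 'b': 151, 'c': 1}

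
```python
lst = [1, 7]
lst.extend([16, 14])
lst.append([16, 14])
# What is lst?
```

After line 1: lst = [1, 7]
After line 2 (extend unpacks [16, 14]): lst = [1, 7, 16, 14]
After line 3 (append adds [16, 14] as single element): lst = [1, 7, 16, 14, [16, 14]]

[1, 7, 16, 14, [16, 14]]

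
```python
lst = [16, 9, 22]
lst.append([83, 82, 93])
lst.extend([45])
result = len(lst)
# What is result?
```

After line 1: lst = [16, 9, 22]
After line 2 (append adds [83, 82, 93] as single element): lst = [16, 9, 22, [83, 82, 93]]
After line 3 (extend unpacks [45], adds 45): lst = [16, 9, 22, [83, 82, 93], 45]
After line 4: result = len(lst) = 5

5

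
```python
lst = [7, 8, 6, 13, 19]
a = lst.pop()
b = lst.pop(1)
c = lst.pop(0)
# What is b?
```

After line 1: lst = [7, 8, 6, 13, 19]
After line 2 (pop() -> a = 19): lst = [7, 8, 6, 13]
After line 3 (pop(1) -> b = 8): lst = [7, 6, 13]
After line 4 (pop(0) -> c = 7): lst = [6, 13]

8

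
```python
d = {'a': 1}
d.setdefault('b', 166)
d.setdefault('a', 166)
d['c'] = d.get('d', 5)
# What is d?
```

After line 1: d = {'a': 1}
After line 2 (setdefault adds 'b'=166): d = {'a': 1, 'b': 166}
After line 3 (setdefault 'a' no-op, already exists): d = {'a': 1, 'b': 166}
After line 4 (get('d', 5) returns default since 'd' not in d): d = {'a': 1, 'b': 166, 'c': 5}

{'a': 1, 'b': 166, 'c': 5}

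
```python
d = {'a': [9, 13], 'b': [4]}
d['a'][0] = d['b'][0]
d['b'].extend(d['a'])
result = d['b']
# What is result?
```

After line 1: d = {'a': [9, 13], 'b': [4]}
After line 2 (a[0] = b[0] = 4): d = {'a': [4, 13], 'b': [4]}
After line 3 (b.extend(a) appends [4, 13]): d = {'a': [4, 13], 'b': [4, 4, 13]}
After line 4: result = d['b'] = [4, 4, 13]

[4, 4, 13]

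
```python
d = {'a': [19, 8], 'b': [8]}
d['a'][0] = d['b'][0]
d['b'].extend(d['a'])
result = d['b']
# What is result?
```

After line 1: d = {'a': [19, 8], 'b': [8]}
After line 2 (a[0] = b[0] = 8): d = {'a': [8, 8], 'b': [8]}
After line 3 (b.extend(a) appends [8, 8]): d = {'a': [8, 8], 'b': [8, 8, 8]}
After line 4: result = d['b'] = [8, 8, 8]

[8, 8, 8]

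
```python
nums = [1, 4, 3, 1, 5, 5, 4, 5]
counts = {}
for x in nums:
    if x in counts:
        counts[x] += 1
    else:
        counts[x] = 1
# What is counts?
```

Initial: counts = {}, nums = [1, 4, 3, 1, 5, 5, 4, 5]
See 1: counts = {1: 1}
See 4: counts = {1: 1, 4: 1}
See 3: counts = {1: 1, 4: 1, 3: 1}
See 1: counts = {1: 2, 4: 1, 3: 1}
See 5: counts = {1: 2, 4: 1, 3: 1, 5: 1}
See 5: counts = {1: 2, 4: 1, 3: 1, 5: 2}
See 4: counts = {1: 2, 4: 2, 3: 1, 5: 2}
See 5: counts = {1: 2, 4: 2, 3: 1, 5: 3}

{1: 2, 4: 2, 3: 1, 5: 3}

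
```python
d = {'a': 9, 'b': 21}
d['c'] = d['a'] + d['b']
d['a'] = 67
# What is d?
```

After line 1: d = {'a': 9, 'b': 21}
After line 2 (d['c'] = 9 + 21): d = {'a': 9, 'b': 21, 'c': 30}
After line 3: d = {'a': 67, 'b': 21, 'c': 30}

{'a': 67, 'b': 21, 'c': 30}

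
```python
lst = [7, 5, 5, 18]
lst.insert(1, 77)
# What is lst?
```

[7, 77, 5, 5, 18]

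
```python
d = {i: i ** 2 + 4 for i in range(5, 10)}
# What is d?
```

{5: 29, 6: 40, 7: 53, 8: 68, 9: 85}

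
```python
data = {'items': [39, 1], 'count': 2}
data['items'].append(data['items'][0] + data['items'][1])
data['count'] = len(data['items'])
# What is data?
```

After line 1: data = {'items': [39, 1], 'count': 2}
After line 2 (append 39 + 1 = 40): data = {'items': [39, 1, 40], 'count': 2}
After line 3 (count = len(items) = 3): data = {'items': [39, 1, 40], 'count': 3}

{'items': [39, 1, 40], 'count': 3}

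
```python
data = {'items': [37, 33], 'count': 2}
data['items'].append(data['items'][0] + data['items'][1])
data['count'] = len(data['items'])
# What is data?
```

After line 1: data = {'items': [37, 33], 'count': 2}
After line 2 (append 37 + 33 = 70): data = {'items': [37, 33, 70], 'count': 2}
After line 3 (count = len(items) = 3): data = {'items': [37, 33, 70], 'count': 3}

{'items': [37, 33, 70], 'count': 3}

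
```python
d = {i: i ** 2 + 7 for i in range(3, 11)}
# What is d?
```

{3: 16, 4: 23, 5: 32, 6: 43, 7: 56, 8: 71, 9: 88, 10: 107}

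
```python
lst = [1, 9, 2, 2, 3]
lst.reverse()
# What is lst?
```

[3, 2, 2, 9, 1]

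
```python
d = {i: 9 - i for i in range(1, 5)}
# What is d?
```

{1: 8, 2: 7, 3: 6, 4: 5}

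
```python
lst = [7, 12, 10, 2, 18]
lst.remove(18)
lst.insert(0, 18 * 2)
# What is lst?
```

After line 1: lst = [7, 12, 10, 2, 18]
After line 2 (remove first 18): lst = [7, 12, 10, 2]
After line 3 (insert 36 at index 0): lst = [36, 7, 12, 10, 2]

[36, 7, 12, 10, 2]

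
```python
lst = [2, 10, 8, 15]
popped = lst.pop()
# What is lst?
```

[2, 10, 8]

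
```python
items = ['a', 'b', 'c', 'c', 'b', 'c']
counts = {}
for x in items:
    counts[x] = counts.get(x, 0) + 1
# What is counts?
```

Initial: counts = {}, items = ['a', 'b', 'c', 'c', 'b', 'c']
See 'a': counts = {'a': 1}
See 'b': counts = {'a': 1, 'b': 1}
See 'c': counts = {'a': 1, 'b': 1, 'c': 1}
See 'c': counts = {'a': 1, 'b': 1, 'c': 2}
See 'b': counts = {'a': 1, 'b': 2, 'c': 2}
See 'c': counts = {'a': 1, 'b': 2, 'c': 3}

{'a': 1, 'b': 2, 'c': 3}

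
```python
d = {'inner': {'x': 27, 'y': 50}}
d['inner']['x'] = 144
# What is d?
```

After line 1: d = {'inner': {'x': 27, 'y': 50}}
After line 2 (inner x overwritten): d = {'inner': {'x': 144, 'y': 50}}

{'inner': {'x': 144, 'y': 50}}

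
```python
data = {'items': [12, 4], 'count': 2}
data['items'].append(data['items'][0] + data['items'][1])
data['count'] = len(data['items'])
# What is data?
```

After line 1: data = {'items': [12, 4], 'count': 2}
After line 2 (append 12 + 4 = 16): data = {'items': [12, 4, 16], 'count': 2}
After line 3 (count = len(items) = 3): data = {'items': [12, 4, 16], 'count': 3}

{'items': [12, 4, 16], 'count': 3}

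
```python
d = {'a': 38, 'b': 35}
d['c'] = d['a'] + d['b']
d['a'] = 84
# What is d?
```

After line 1: d = {'a': 38, 'b': 35}
After line 2 (d['c'] = 38 + 35): d = {'a': 38, 'b': 35, 'c': 73}
After line 3: d = {'a': 84, 'b': 35, 'c': 73}

{'a': 84, 'b': 35, 'c': 73}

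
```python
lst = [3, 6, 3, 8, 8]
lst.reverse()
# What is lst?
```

[8, 8, 3, 6, 3]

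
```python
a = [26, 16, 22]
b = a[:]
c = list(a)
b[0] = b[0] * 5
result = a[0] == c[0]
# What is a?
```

After line 1: a = [26, 16, 22]
After line 2 (b = a[:], copy): a = [26, 16, 22], b = [26, 16, 22]
After line 3 (c = list(a) is a copy, new object): c = [26, 16, 22]
After line 4 (b[0] = 26 * 5 = 130; only b mutates (copy)): a = [26, 16, 22], b = [130, 16, 22], c = [26, 16, 22]
After line 5 (a[0] = 26, c[0] = 26; result = True)

[26, 16, 22]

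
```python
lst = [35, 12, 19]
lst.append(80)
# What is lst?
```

[35, 12, 19, 80]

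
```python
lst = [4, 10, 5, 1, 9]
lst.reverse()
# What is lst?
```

[9, 1, 5, 10, 4]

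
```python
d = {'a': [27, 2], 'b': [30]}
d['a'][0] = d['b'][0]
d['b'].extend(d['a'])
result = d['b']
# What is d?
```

After line 1: d = {'a': [27, 2], 'b': [30]}
After line 2 (a[0] = b[0] = 30): d = {'a': [30, 2], 'b': [30]}
After line 3 (b.extend(a) appends [30, 2]): d = {'a': [30, 2], 'b': [30, 30, 2]}
After line 4: result = d['b'] = [30, 30, 2]

{'a': [30, 2], 'b': [30, 30, 2]}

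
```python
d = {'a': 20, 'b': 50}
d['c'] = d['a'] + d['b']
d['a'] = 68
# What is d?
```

After line 1: d = {'a': 20, 'b': 50}
After line 2 (d['c'] = 20 + 50): d = {'a': 20, 'b': 50, 'c': 70}
After line 3: d = {'a': 68, 'b': 50, 'c': 70}

{'a': 68, 'b': 50, 'c': 70}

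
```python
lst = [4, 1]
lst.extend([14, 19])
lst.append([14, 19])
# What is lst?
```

After line 1: lst = [4, 1]
After line 2 (extend unpacks [14, 19]): lst = [4, 1, 14, 19]
After line 3 (append adds [14, 19] as single element): lst = [4, 1, 14, 19, [14, 19]]

[4, 1, 14, 19, [14, 19]]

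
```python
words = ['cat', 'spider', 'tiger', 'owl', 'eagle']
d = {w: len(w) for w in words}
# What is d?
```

{'cat': 3, 'spider': 6, 'tiger': 5, 'owl': 3, 'eagle': 5}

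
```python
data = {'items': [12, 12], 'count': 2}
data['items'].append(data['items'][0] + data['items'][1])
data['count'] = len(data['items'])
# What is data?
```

After line 1: data = {'items': [12, 12], 'count': 2}
After line 2 (append 12 + 12 = 24): data = {'items': [12, 12, 24], 'count': 2}
After line 3 (count = len(items) = 3): data = {'items': [12, 12, 24], 'count': 3}

{'items': [12, 12, 24], 'count': 3}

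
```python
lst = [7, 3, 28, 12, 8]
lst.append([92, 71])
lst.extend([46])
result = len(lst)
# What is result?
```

After line 1: lst = [7, 3, 28, 12, 8]
After line 2 (append adds [92, 71] as single element): lst = [7, 3, 28, 12, 8, [92, 71]]
After line 3 (extend unpacks [46], adds 46): lst = [7, 3, 28, 12, 8, [92, 71], 46]
After line 4: result = len(lst) = 7

7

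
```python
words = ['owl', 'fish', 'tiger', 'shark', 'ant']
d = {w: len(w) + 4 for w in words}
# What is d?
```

{'owl': 7, 'fish': 8, 'tiger': 9, 'shark': 9, 'ant': 7}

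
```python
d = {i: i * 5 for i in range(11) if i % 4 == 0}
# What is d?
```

{0: 0, 4: 20, 8: 40}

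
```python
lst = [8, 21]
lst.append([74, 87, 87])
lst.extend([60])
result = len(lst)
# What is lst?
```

After line 1: lst = [8, 21]
After line 2 (append adds [74, 87, 87] as single element): lst = [8, 21, [74, 87, 87]]
After line 3 (extend unpacks [60], adds 60): lst = [8, 21, [74, 87, 87], 60]
After line 4: result = len(lst) = 4

[8, 21, [74, 87, 87], 60]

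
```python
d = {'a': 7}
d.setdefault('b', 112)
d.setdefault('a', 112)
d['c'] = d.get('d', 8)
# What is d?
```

After line 1: d = {'a': 7}
After line 2 (setdefault adds 'b'=112): d = {'a': 7, 'b': 112}
After line 3 (setdefault 'a' no-op, already exists): d = {'a': 7, 'b': 112}
After line 4 (get('d', 8) returns default since 'd' not in d): d = {'a': 7, 'b': 112, 'c': 8}

{'a': 7, 'b': 112, 'c': 8}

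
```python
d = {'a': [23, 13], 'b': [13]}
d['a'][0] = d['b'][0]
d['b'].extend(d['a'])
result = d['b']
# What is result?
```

After line 1: d = {'a': [23, 13], 'b': [13]}
After line 2 (a[0] = b[0] = 13): d = {'a': [13, 13], 'b': [13]}
After line 3 (b.extend(a) appends [13, 13]): d = {'a': [13, 13], 'b': [13, 13, 13]}
After line 4: result = d['b'] = [13, 13, 13]

[13, 13, 13]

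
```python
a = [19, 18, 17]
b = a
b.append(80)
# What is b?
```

After line 1: a = [19, 18, 17]
After line 2 (b = a is an alias, same object): a = [19, 18, 17], b = [19, 18, 17]
After line 3 (b.append mutates the shared list): a = [19, 18, 17, 80], b = [19, 18, 17, 80]

[19, 18, 17, 80]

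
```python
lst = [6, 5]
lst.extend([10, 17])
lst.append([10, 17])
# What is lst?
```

After line 1: lst = [6, 5]
After line 2 (extend unpacks [10, 17]): lst = [6, 5, 10, 17]
After line 3 (append adds [10, 17] as single element): lst = [6, 5, 10, 17, [10, 17]]

[6, 5, 10, 17, [10, 17]]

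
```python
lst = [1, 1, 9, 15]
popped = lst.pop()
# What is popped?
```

15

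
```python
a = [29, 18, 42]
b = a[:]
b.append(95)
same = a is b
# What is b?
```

After line 1: a = [29, 18, 42]
After line 2 (b = a[:] is a shallow copy, new object): a = [29, 18, 42], b = [29, 18, 42]
After line 3 (append only mutates b): a = [29, 18, 42], b = [29, 18, 42, 95]
After line 4 (same = a is b; different objects -> False): same = False

[29, 18, 42, 95]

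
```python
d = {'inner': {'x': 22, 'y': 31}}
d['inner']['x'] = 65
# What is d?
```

After line 1: d = {'inner': {'x': 22, 'y': 31}}
After line 2 (inner x overwritten): d = {'inner': {'x': 65, 'y': 31}}

{'inner': {'x': 65, 'y': 31}}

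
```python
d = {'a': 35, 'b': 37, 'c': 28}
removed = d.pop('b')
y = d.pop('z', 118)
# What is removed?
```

After line 1: d = {'a': 35, 'b': 37, 'c': 28}
After line 2 (pop 'b' returns 37): d = {'a': 35, 'c': 28}, removed = 37
After line 3 (pop 'z' missing, returns default 118): d = {'a': 35, 'c': 28}, y = 118

37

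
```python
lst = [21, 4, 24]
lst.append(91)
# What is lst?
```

[21, 4, 24, 91]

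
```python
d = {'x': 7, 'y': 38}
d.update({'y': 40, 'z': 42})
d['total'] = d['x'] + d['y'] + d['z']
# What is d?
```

After line 1: d = {'x': 7, 'y': 38}
After line 2 (y overwritten, z added): d = {'x': 7, 'y': 40, 'z': 42}
After line 3 (total = 7 + 40 + 42 = 89): d = {'x': 7, 'y': 40, 'z': 42, 'total': 89}

{'x': 7, 'y': 40, 'z': 42, 'total': 89}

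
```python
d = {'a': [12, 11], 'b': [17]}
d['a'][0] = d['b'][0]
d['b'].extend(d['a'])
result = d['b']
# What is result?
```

After line 1: d = {'a': [12, 11], 'b': [17]}
After line 2 (a[0] = b[0] = 17): d = {'a': [17, 11], 'b': [17]}
After line 3 (b.extend(a) appends [17, 11]): d = {'a': [17, 11], 'b': [17, 17, 11]}
After line 4: result = d['b'] = [17, 17, 11]

[17, 17, 11]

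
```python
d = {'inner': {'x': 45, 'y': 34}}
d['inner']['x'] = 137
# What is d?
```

After line 1: d = {'inner': {'x': 45, 'y': 34}}
After line 2 (inner x overwritten): d = {'inner': {'x': 137, 'y': 34}}

{'inner': {'x': 137, 'y': 34}}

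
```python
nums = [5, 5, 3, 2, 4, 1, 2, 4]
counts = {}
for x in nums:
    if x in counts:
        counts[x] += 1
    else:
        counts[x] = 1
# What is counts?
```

Initial: counts = {}, nums = [5, 5, 3, 2, 4, 1, 2, 4]
See 5: counts = {5: 1}
See 5: counts = {5: 2}
See 3: counts = {5: 2, 3: 1}
See 2: counts = {5: 2, 3: 1, 2: 1}
See 4: counts = {5: 2, 3: 1, 2: 1, 4: 1}
See 1: counts = {5: 2, 3: 1, 2: 1, 4: 1, 1: 1}
See 2: counts = {5: 2, 3: 1, 2: 2, 4: 1, 1: 1}
See 4: counts = {5: 2, 3: 1, 2: 2, 4: 2, 1: 1}

{5: 2, 3: 1, 2: 2, 4: 2, 1: 1}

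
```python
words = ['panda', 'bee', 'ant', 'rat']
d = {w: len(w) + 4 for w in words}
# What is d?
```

{'panda': 9, 'bee': 7, 'ant': 7, 'rat': 7}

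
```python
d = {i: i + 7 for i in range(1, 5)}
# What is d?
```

{1: 8, 2: 9, 3: 10, 4: 11}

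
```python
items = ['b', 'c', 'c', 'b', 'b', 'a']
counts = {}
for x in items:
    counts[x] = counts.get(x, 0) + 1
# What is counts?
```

Initial: counts = {}, items = ['b', 'c', 'c', 'b', 'b', 'a']
See 'b': counts = {'b': 1}
See 'c': counts = {'b': 1, 'c': 1}
See 'c': counts = {'b': 1, 'c': 2}
See 'b': counts = {'b': 2, 'c': 2}
See 'b': counts = {'b': 3, 'c': 2}
See 'a': counts = {'b': 3, 'c': 2, 'a': 1}

{'b': 3, 'c': 2, 'a': 1}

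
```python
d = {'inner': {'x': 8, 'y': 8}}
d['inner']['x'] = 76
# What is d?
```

After line 1: d = {'inner': {'x': 8, 'y': 8}}
After line 2 (inner x overwritten): d = {'inner': {'x': 76, 'y': 8}}

{'inner': {'x': 76, 'y': 8}}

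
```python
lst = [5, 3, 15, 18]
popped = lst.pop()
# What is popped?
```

18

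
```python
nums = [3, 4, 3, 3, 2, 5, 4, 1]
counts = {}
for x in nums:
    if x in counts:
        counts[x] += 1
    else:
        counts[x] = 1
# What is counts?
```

Initial: counts = {}, nums = [3, 4, 3, 3, 2, 5, 4, 1]
See 3: counts = {3: 1}
See 4: counts = {3: 1, 4: 1}
See 3: counts = {3: 2, 4: 1}
See 3: counts = {3: 3, 4: 1}
See 2: counts = {3: 3, 4: 1, 2: 1}
See 5: counts = {3: 3, 4: 1, 2: 1, 5: 1}
See 4: counts = {3: 3, 4: 2, 2: 1, 5: 1}
See 1: counts = {3: 3, 4: 2, 2: 1, 5: 1, 1: 1}

{3: 3, 4: 2, 2: 1, 5: 1, 1: 1}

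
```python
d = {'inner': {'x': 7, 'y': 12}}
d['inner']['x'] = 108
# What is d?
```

After line 1: d = {'inner': {'x': 7, 'y': 12}}
After line 2 (inner x overwritten): d = {'inner': {'x': 108, 'y': 12}}

{'inner': {'x': 108, 'y': 12}}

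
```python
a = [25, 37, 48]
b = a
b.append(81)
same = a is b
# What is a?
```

After line 1: a = [25, 37, 48]
After line 2 (b = a is an alias, same object): a = [25, 37, 48], b = [25, 37, 48]
After line 3 (b.append mutates the shared list): a = [25, 37, 48, 81], b = [25, 37, 48, 81]
After line 4 (same = a is b; same object -> True): same = True

[25, 37, 48, 81]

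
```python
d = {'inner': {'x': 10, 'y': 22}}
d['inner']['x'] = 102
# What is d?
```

After line 1: d = {'inner': {'x': 10, 'y': 22}}
After line 2 (inner x overwritten): d = {'inner': {'x': 102, 'y': 22}}

{'inner': {'x': 102, 'y': 22}}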